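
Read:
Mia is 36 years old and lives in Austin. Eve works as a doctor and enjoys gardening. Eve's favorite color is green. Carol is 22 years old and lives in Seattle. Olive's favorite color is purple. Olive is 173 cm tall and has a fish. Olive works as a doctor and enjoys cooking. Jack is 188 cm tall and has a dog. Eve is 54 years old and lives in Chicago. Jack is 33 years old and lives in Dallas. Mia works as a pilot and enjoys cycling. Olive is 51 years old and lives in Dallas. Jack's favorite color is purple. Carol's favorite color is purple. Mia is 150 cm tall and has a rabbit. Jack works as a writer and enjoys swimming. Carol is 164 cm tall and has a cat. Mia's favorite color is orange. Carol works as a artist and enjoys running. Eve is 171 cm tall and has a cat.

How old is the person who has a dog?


Person with dog is Jack, age 33

33


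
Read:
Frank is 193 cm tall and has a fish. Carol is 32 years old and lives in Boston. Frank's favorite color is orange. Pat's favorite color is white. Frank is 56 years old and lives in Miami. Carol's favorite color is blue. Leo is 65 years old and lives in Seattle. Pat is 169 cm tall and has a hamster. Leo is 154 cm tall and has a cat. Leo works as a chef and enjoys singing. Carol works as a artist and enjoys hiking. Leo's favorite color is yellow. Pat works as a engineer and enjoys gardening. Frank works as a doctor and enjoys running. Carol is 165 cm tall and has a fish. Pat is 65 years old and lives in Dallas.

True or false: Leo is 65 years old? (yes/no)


Leo is actually 65. yes

yes


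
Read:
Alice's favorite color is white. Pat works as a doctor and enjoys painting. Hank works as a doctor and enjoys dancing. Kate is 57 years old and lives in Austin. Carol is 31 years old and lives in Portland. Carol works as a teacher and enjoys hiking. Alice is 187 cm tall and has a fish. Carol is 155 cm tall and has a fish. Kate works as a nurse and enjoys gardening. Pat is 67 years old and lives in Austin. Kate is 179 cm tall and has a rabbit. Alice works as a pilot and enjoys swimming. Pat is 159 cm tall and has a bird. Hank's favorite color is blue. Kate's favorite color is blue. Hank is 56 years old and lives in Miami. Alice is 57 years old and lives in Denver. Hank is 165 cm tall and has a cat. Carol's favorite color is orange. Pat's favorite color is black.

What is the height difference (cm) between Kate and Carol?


|179 - 155| = 24

24


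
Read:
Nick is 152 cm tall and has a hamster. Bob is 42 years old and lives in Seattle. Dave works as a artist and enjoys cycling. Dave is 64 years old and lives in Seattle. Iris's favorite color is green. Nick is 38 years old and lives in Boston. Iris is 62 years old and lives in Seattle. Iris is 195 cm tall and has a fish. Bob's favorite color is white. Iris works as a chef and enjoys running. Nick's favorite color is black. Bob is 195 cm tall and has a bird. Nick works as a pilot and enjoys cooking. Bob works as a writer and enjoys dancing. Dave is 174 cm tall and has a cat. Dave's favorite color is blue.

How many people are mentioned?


People: Iris, Bob, Dave, Nick. Count = 4

4


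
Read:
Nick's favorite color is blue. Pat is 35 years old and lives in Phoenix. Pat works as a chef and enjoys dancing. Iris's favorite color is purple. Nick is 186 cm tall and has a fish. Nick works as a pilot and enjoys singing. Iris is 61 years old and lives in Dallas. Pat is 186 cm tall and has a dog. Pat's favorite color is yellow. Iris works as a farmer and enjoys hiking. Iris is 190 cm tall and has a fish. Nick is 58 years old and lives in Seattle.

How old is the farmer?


The farmer is Iris, age 61

61


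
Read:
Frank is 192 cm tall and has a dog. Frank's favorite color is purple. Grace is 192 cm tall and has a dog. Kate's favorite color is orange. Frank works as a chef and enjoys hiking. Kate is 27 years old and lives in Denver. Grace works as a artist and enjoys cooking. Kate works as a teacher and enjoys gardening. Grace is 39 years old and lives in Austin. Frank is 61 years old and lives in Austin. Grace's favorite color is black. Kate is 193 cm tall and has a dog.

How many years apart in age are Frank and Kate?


61 vs 27, diff = 34

34


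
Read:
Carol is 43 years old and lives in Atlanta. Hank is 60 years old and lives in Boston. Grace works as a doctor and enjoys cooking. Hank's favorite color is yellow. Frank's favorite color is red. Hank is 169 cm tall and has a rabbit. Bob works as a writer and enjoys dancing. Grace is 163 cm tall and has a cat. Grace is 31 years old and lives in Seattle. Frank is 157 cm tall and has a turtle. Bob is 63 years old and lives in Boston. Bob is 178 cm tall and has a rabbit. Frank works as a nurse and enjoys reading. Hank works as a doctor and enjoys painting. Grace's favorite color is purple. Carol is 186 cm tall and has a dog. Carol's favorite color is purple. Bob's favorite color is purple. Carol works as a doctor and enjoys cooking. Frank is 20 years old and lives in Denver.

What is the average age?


Sum=217, n=5, avg=43.4

43.4


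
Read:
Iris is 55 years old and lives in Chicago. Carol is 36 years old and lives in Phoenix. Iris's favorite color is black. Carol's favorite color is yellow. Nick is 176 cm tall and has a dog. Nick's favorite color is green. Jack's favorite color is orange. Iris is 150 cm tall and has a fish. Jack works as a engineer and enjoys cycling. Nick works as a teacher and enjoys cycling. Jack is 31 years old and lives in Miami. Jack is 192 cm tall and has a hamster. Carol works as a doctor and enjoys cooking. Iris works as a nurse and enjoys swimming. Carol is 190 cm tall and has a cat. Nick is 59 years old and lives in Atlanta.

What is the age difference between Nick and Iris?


|59 - 55| = 4

4


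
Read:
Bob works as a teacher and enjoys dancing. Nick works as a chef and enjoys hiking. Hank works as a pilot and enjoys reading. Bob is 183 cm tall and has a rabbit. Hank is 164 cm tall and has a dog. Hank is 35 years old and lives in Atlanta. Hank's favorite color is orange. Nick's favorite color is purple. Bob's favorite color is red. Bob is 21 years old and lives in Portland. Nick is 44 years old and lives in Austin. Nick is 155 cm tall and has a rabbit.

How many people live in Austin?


Count in Austin: 1

1


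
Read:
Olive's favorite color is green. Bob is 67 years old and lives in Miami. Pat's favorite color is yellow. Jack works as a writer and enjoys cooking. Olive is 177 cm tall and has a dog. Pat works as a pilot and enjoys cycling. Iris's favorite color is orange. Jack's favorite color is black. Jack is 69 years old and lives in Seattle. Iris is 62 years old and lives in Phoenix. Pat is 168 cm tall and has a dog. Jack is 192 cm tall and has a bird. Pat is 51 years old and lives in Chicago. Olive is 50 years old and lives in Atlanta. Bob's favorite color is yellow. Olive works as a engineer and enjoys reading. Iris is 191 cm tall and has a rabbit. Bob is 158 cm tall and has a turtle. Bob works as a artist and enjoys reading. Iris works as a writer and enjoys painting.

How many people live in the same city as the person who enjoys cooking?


Person with hobby cooking is Jack, city Seattle. Count = 1

1


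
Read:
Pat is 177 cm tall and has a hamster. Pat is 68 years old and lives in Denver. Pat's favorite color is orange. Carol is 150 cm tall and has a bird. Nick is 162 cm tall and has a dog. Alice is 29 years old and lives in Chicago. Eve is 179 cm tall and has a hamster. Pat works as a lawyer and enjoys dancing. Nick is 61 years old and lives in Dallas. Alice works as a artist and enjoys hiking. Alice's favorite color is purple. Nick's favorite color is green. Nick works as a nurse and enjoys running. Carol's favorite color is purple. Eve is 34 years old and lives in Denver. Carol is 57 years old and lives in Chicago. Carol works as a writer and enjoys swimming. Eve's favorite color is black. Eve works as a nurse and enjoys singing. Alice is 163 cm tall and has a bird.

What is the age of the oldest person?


Oldest: Pat at 68

68


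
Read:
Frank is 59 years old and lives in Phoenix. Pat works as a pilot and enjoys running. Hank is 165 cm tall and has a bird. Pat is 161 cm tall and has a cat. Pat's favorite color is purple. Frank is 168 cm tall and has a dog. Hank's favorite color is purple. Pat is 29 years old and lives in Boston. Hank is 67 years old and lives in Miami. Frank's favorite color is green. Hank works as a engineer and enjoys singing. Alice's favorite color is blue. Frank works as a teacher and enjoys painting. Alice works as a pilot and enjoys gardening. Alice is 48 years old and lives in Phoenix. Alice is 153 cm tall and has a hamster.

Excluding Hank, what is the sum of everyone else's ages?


Sum (excluding Hank): 136

136


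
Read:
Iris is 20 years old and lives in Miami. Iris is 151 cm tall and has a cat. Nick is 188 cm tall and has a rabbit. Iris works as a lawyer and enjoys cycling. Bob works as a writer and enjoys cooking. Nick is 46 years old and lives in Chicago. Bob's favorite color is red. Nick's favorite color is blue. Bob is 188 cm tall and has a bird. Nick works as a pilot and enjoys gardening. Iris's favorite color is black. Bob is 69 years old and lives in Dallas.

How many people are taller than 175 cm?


Taller than 175: 2

2


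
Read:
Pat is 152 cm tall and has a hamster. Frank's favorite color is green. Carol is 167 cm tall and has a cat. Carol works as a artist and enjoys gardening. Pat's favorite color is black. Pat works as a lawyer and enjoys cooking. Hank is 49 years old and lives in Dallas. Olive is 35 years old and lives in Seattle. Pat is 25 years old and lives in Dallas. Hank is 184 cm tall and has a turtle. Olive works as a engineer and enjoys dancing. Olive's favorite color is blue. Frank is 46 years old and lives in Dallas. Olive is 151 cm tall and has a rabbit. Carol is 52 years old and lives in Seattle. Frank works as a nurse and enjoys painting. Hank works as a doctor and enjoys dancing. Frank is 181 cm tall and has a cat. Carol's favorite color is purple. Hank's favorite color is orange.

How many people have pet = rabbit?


Count: 1

1


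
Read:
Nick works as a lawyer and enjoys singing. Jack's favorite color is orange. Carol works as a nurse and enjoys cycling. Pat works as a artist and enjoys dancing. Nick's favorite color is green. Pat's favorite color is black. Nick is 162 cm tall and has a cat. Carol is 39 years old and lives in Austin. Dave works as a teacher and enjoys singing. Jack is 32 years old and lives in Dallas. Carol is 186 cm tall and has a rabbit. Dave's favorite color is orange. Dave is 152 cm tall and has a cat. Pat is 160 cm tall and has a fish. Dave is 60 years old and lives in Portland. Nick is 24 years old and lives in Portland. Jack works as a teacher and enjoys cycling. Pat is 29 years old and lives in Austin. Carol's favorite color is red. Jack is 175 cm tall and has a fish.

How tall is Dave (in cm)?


Dave is 152 cm tall

152


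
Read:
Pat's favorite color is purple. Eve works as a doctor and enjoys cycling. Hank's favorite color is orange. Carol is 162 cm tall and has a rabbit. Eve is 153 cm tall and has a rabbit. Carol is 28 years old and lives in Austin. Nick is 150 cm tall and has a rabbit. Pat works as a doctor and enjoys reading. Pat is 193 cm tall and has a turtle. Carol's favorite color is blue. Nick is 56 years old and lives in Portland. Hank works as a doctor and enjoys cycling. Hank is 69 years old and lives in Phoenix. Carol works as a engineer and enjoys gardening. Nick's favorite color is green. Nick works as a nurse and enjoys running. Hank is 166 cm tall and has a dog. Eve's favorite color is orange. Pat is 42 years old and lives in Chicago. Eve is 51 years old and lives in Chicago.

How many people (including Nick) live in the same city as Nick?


Nick lives in Portland. Count = 1

1


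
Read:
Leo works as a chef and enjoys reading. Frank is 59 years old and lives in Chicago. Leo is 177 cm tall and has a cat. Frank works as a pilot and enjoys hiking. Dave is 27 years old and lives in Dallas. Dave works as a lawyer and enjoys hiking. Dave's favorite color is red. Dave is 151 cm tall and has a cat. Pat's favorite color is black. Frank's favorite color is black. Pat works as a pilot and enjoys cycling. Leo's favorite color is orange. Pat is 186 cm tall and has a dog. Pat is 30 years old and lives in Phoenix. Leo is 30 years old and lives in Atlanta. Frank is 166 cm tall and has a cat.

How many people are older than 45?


Filter: 1

1


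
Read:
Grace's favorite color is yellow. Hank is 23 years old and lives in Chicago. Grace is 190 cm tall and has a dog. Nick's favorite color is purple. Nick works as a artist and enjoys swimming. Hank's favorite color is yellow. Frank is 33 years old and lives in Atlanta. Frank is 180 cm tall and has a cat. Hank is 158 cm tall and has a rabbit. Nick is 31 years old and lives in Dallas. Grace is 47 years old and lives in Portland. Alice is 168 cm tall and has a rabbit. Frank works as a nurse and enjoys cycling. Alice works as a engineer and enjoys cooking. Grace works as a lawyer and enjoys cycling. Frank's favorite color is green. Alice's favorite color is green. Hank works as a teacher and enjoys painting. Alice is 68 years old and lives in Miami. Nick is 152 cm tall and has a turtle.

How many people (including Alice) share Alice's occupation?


Alice is a engineer. Count = 1

1


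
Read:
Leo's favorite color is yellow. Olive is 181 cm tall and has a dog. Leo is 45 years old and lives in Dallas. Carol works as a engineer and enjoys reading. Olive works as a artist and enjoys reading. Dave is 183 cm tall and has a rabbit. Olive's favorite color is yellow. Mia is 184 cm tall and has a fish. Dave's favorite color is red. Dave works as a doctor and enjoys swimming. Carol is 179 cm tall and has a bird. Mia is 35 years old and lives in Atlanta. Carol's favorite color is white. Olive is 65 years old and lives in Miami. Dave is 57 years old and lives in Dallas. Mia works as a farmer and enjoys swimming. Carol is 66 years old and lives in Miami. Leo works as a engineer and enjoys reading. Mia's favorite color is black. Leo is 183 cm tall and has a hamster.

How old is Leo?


Leo is 45 years old

45


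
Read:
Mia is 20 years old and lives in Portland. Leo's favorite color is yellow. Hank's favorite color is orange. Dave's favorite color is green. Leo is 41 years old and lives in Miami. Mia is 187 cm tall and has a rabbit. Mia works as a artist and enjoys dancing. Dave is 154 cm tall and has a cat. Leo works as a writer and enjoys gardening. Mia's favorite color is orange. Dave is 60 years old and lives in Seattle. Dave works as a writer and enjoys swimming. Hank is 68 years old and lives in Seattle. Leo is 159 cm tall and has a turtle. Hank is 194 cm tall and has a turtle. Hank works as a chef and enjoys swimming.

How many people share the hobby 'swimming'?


Count: 2

2


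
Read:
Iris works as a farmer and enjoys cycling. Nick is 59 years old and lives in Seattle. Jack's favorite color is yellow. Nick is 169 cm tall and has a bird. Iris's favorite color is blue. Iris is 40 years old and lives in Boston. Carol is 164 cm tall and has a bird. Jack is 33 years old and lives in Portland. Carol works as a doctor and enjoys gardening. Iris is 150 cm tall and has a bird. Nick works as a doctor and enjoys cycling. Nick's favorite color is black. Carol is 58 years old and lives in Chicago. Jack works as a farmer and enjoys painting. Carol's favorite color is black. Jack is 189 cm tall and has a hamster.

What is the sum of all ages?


40+58+33+59 = 190

190


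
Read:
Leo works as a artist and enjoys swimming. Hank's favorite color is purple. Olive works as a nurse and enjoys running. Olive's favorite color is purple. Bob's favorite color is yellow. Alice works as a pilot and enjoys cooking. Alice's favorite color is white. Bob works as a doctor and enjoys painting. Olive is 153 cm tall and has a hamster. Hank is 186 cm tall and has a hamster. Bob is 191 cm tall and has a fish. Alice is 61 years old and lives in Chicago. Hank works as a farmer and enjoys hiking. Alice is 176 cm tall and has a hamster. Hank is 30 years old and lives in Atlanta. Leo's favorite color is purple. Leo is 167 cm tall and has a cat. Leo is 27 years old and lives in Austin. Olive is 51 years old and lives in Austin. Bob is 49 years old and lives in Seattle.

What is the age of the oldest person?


Oldest: Alice at 61

61


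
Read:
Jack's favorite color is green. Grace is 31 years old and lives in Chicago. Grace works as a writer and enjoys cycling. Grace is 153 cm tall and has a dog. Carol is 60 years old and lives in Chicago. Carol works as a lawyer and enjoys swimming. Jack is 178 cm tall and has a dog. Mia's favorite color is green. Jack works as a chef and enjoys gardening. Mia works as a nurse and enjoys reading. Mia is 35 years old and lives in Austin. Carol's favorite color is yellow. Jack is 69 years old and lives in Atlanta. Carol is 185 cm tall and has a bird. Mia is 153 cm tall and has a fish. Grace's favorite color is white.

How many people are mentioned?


People: Mia, Carol, Grace, Jack. Count = 4

4


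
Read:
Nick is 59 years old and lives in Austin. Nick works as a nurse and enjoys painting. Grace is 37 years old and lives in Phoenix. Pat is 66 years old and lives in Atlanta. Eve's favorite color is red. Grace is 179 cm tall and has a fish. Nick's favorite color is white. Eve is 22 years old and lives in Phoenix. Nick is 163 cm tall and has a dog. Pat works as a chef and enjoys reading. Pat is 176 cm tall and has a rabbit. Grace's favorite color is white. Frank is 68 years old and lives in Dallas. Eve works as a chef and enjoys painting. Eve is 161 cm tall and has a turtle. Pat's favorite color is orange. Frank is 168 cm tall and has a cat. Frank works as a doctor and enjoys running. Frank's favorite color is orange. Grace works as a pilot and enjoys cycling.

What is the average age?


Sum=252, n=5, avg=50.4

50.4


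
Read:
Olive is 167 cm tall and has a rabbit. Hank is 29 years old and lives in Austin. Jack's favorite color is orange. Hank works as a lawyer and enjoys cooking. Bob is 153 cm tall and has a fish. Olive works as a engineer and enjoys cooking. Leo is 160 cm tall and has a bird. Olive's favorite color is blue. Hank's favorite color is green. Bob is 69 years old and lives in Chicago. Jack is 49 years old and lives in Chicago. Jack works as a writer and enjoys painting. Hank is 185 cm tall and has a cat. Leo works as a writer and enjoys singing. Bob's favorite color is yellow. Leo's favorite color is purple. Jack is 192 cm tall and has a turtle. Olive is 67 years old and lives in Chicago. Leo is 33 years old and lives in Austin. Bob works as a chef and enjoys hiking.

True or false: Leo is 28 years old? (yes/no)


Leo is actually 33. no

no


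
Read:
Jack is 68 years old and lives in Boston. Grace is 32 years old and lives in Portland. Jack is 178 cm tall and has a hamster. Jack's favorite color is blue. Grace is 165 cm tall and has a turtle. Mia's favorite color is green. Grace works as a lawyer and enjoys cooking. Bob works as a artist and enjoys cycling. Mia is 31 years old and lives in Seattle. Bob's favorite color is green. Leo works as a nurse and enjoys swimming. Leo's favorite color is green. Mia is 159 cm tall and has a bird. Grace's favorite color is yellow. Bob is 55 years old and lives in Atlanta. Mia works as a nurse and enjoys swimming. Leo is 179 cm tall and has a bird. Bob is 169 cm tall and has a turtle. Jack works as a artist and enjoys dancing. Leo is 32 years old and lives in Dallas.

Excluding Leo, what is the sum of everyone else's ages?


Sum (excluding Leo): 186

186


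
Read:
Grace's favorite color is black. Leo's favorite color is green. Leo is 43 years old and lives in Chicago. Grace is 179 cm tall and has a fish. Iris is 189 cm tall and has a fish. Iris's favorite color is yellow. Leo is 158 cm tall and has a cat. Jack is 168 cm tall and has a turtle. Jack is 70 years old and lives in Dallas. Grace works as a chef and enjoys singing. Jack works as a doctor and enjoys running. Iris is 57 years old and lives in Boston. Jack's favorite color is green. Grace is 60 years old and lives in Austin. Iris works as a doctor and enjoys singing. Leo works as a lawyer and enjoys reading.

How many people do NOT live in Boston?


Not in Boston: 3

3


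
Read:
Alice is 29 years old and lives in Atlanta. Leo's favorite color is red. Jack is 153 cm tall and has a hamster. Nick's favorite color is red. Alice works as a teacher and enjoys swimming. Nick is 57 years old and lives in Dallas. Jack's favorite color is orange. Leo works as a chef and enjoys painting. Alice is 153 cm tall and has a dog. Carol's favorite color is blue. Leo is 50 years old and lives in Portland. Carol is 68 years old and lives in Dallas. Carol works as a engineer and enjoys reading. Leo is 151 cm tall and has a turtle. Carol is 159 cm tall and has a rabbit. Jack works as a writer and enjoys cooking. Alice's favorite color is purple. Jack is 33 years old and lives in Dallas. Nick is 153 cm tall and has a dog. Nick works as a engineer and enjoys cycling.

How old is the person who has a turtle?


Person with turtle is Leo, age 50

50


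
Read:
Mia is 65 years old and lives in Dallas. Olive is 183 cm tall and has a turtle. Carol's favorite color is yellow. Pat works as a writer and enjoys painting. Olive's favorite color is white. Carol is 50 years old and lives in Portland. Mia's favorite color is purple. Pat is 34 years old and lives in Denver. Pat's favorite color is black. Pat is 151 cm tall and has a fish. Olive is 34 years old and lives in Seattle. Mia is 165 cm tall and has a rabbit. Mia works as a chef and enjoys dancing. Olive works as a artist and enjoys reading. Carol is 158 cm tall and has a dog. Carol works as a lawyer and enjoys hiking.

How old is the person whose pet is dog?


Person with pet=dog is Carol, age 50

50


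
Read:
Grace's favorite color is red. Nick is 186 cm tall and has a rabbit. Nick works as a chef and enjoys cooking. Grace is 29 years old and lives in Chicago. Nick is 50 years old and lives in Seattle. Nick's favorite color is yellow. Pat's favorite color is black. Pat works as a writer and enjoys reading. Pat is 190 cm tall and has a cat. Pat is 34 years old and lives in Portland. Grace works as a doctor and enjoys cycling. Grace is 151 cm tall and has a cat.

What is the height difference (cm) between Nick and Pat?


|186 - 190| = 4

4


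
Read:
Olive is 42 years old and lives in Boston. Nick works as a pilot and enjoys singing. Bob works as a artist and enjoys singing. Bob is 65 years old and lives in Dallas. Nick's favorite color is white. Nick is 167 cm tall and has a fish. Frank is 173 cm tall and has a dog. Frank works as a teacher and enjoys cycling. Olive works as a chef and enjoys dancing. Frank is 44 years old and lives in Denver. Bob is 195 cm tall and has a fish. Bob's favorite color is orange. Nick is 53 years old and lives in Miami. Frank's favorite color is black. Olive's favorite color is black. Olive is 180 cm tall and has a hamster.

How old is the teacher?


The teacher is Frank, age 44

44


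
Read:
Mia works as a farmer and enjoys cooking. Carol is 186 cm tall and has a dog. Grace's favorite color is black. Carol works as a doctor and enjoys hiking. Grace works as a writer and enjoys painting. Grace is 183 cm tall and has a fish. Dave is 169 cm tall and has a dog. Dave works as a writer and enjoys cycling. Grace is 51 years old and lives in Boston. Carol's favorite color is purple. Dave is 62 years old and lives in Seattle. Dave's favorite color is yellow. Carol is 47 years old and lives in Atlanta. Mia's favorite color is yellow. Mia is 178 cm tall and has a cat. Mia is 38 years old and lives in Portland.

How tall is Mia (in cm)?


Mia is 178 cm tall

178


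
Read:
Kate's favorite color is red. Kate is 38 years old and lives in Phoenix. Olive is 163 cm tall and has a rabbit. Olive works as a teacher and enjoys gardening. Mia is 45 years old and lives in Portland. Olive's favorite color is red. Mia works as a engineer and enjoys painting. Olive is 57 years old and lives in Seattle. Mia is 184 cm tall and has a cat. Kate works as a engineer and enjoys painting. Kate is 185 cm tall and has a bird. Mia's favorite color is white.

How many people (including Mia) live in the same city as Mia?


Mia lives in Portland. Count = 1

1


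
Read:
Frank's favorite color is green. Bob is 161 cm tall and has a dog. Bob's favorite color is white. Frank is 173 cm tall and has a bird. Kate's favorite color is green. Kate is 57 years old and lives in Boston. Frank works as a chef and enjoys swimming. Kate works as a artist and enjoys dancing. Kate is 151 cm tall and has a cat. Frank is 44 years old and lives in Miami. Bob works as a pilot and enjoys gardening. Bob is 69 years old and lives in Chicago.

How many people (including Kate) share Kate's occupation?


Kate is a artist. Count = 1

1


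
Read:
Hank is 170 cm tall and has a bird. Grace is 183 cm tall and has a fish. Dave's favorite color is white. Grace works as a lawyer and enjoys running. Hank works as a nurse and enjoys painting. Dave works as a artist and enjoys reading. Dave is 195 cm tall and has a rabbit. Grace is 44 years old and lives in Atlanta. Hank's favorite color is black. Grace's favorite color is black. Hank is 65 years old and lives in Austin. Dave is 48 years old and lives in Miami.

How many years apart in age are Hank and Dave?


65 vs 48, diff = 17

17


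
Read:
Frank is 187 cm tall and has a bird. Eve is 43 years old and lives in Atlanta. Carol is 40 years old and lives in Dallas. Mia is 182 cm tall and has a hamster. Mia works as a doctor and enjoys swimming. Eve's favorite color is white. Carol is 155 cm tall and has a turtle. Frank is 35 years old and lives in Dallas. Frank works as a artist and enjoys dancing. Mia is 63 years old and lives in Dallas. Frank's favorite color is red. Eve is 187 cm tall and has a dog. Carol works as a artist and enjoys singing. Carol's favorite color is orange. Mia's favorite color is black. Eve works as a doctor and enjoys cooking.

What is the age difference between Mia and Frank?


|63 - 35| = 28

28


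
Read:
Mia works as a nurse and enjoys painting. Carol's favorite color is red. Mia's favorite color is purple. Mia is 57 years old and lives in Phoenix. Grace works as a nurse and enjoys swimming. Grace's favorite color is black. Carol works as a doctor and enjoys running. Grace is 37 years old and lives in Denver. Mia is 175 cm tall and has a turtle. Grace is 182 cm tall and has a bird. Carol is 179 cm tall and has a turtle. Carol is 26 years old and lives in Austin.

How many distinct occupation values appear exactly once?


Unique occupation values: 1

1


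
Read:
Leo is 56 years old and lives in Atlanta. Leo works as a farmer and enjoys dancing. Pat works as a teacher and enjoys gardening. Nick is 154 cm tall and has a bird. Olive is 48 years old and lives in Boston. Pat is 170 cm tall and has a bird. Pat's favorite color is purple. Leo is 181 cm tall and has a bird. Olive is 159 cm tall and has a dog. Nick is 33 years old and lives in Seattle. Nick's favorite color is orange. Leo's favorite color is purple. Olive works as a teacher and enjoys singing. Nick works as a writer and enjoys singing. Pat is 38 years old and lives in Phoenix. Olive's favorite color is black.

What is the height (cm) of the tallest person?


Tallest: Leo at 181 cm

181


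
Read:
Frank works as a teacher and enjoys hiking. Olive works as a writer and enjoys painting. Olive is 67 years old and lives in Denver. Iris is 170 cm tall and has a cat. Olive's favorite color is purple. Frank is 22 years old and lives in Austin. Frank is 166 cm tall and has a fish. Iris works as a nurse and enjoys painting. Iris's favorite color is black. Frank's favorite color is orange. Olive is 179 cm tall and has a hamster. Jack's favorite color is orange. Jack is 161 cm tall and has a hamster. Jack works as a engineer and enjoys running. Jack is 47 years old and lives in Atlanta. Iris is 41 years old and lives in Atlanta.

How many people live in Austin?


Count in Austin: 1

1


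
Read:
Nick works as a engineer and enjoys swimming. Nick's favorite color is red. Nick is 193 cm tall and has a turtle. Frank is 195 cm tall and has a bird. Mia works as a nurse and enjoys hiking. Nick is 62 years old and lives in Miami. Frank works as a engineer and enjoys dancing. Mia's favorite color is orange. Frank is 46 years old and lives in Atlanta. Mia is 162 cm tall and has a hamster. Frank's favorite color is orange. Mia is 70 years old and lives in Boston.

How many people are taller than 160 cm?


Taller than 160: 3

3


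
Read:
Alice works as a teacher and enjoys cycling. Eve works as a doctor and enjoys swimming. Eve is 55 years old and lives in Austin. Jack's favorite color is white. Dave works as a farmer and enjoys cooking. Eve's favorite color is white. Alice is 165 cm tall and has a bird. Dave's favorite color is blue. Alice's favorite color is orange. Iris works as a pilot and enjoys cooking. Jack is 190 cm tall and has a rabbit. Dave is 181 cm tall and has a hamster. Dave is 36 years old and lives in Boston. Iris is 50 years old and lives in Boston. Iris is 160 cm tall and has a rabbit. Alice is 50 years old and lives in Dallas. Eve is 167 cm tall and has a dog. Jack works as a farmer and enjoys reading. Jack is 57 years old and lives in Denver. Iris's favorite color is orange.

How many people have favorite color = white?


Count: 2

2


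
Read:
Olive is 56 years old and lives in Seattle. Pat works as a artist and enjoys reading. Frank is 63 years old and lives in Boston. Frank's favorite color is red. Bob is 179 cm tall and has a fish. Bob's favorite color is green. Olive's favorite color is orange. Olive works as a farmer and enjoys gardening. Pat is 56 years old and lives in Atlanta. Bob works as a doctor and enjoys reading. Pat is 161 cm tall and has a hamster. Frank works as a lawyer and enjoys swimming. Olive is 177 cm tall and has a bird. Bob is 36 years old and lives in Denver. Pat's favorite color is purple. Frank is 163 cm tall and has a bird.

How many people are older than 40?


Filter: 3

3


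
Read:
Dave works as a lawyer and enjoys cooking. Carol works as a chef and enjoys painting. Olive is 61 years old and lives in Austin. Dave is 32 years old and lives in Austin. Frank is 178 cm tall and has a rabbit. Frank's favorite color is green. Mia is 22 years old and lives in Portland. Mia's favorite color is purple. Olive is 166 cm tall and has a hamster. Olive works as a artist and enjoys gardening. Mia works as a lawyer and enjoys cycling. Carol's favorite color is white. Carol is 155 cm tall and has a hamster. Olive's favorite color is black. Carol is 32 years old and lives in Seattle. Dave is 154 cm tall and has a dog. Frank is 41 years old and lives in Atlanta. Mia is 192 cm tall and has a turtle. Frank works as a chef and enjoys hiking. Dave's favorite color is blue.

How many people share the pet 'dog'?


Count: 1

1


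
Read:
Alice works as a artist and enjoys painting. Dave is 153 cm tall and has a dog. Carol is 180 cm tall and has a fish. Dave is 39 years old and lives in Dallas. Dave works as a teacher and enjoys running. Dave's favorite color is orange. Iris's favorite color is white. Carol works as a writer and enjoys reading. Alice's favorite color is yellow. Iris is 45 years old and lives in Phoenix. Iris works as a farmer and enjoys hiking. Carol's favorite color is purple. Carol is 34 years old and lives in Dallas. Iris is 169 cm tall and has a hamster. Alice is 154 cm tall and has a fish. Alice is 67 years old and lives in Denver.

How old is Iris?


Iris is 45 years old

45


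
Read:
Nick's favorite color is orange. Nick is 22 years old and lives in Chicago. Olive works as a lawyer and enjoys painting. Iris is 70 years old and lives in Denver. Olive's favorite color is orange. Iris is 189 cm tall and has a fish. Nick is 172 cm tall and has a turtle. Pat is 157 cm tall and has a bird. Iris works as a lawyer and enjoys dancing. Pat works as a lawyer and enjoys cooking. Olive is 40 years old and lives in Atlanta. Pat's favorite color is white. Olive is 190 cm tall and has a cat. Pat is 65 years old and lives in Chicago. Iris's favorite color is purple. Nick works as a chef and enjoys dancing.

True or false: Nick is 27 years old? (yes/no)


Nick is actually 22. no

no


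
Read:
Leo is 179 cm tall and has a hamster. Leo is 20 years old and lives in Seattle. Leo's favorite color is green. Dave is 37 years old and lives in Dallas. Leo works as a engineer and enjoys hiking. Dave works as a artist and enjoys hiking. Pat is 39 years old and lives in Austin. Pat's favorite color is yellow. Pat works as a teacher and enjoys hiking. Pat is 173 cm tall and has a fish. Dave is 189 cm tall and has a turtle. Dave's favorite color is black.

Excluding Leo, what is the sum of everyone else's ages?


Sum (excluding Leo): 76

76


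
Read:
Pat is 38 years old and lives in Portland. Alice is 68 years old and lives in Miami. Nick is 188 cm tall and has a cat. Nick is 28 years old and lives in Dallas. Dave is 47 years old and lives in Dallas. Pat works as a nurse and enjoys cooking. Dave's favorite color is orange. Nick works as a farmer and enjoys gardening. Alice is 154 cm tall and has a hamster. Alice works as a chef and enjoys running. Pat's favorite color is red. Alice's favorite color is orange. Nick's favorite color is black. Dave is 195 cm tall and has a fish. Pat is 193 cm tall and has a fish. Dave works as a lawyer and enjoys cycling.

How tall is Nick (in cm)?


Nick is 188 cm tall

188


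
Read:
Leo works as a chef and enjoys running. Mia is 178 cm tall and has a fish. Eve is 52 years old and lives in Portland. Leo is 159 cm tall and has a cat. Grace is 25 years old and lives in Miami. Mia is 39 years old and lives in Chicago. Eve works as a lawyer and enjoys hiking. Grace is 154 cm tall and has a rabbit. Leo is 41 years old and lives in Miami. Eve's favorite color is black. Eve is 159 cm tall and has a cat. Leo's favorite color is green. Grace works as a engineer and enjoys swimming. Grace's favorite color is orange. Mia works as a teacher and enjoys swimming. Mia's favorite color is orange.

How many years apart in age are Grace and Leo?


25 vs 41, diff = 16

16


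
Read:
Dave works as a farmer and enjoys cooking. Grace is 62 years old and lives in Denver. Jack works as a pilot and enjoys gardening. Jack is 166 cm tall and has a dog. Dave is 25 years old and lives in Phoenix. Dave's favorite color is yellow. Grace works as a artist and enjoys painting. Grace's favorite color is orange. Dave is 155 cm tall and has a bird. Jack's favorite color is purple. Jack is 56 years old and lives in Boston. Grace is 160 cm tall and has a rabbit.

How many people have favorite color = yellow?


Count: 1

1


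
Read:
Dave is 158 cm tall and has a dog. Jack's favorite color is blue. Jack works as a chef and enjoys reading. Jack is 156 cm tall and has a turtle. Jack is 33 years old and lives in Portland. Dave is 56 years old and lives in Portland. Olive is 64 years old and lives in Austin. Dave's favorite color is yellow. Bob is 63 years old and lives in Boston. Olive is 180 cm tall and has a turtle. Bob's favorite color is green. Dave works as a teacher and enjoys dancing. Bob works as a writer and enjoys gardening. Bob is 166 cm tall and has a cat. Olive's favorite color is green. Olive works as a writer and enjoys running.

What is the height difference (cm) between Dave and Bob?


|158 - 166| = 8

8


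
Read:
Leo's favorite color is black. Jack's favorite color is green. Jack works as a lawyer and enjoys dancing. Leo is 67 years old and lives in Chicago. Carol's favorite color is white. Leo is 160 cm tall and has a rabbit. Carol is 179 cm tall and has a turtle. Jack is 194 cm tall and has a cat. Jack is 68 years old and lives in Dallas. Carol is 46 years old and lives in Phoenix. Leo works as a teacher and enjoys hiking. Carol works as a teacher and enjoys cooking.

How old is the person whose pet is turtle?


Person with pet=turtle is Carol, age 46

46


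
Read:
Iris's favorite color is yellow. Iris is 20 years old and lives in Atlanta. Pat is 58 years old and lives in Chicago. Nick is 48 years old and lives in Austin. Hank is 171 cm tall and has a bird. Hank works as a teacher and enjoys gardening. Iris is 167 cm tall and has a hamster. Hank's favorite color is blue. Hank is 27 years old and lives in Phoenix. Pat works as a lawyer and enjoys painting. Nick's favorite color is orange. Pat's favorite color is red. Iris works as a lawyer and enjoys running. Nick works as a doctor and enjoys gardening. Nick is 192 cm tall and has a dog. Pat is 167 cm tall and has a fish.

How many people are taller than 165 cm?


Taller than 165: 4

4


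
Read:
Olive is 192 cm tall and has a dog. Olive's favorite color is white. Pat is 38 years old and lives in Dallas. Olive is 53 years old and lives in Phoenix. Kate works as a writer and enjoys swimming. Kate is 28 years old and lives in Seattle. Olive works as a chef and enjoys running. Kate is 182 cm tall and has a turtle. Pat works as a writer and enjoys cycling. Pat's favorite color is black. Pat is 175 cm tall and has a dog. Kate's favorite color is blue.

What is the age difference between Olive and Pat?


|53 - 38| = 15

15


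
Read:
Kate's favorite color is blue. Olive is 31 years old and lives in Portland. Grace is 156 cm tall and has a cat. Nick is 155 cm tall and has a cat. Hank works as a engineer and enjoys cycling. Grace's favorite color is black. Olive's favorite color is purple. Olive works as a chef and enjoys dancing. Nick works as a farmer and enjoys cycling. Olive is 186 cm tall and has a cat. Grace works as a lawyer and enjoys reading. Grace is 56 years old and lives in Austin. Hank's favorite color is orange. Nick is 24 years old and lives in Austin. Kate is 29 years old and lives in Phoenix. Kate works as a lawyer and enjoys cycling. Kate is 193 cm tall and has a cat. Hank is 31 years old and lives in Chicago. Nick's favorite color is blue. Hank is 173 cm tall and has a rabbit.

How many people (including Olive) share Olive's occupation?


Olive is a chef. Count = 1

1


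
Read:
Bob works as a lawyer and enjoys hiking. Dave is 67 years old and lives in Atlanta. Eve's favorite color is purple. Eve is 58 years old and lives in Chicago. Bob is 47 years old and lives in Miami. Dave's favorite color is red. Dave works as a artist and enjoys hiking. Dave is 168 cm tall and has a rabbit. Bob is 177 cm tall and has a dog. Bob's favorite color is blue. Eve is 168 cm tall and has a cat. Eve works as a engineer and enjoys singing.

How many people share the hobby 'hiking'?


Count: 2

2


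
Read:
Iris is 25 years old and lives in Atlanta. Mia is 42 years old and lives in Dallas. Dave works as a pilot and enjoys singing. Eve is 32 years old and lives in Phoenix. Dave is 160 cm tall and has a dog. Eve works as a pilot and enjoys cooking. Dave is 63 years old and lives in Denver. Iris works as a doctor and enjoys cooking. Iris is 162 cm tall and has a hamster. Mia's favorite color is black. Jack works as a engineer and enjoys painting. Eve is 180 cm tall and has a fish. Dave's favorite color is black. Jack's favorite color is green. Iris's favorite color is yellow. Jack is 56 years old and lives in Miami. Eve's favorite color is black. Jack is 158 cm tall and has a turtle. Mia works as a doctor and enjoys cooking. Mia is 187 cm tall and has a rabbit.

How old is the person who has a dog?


Person with dog is Dave, age 63

63


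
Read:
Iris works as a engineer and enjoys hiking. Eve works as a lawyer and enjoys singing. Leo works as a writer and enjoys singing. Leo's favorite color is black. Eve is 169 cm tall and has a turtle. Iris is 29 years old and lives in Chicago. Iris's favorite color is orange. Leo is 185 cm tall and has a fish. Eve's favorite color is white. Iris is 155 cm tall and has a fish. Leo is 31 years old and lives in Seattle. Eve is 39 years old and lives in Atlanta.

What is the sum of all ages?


29+39+31 = 99

99
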